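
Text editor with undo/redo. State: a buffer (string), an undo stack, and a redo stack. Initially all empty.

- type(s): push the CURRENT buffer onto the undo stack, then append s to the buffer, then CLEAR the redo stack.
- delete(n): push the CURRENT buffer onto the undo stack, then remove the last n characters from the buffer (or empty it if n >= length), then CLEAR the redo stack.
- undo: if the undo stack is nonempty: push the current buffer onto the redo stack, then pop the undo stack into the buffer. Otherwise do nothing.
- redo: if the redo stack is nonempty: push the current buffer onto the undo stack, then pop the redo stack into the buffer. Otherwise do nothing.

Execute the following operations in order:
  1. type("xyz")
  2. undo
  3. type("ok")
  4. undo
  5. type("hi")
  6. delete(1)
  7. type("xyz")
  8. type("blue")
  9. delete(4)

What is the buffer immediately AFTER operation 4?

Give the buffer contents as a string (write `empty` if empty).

Answer: empty

Derivation:
After op 1 (type): buf='xyz' undo_depth=1 redo_depth=0
After op 2 (undo): buf='(empty)' undo_depth=0 redo_depth=1
After op 3 (type): buf='ok' undo_depth=1 redo_depth=0
After op 4 (undo): buf='(empty)' undo_depth=0 redo_depth=1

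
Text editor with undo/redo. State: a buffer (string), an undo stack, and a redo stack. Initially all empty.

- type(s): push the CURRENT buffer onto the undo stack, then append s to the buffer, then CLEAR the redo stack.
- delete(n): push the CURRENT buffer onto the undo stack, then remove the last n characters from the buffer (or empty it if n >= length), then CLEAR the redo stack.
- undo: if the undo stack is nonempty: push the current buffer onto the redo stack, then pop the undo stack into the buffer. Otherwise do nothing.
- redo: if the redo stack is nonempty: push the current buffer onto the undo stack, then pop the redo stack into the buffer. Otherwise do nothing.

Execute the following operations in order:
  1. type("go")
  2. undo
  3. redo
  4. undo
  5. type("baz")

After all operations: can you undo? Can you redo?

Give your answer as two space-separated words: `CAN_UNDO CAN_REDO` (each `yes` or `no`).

After op 1 (type): buf='go' undo_depth=1 redo_depth=0
After op 2 (undo): buf='(empty)' undo_depth=0 redo_depth=1
After op 3 (redo): buf='go' undo_depth=1 redo_depth=0
After op 4 (undo): buf='(empty)' undo_depth=0 redo_depth=1
After op 5 (type): buf='baz' undo_depth=1 redo_depth=0

Answer: yes no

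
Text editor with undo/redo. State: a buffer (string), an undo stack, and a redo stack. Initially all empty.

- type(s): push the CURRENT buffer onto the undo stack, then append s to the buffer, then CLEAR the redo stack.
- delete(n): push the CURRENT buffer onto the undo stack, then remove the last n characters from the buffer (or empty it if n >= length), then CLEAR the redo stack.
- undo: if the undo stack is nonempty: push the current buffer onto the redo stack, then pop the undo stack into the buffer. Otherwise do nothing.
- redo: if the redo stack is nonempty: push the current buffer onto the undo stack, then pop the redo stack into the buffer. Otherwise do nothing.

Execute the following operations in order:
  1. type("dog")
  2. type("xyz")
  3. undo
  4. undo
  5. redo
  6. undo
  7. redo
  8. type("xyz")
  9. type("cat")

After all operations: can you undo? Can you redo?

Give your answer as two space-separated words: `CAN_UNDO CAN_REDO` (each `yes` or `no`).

After op 1 (type): buf='dog' undo_depth=1 redo_depth=0
After op 2 (type): buf='dogxyz' undo_depth=2 redo_depth=0
After op 3 (undo): buf='dog' undo_depth=1 redo_depth=1
After op 4 (undo): buf='(empty)' undo_depth=0 redo_depth=2
After op 5 (redo): buf='dog' undo_depth=1 redo_depth=1
After op 6 (undo): buf='(empty)' undo_depth=0 redo_depth=2
After op 7 (redo): buf='dog' undo_depth=1 redo_depth=1
After op 8 (type): buf='dogxyz' undo_depth=2 redo_depth=0
After op 9 (type): buf='dogxyzcat' undo_depth=3 redo_depth=0

Answer: yes no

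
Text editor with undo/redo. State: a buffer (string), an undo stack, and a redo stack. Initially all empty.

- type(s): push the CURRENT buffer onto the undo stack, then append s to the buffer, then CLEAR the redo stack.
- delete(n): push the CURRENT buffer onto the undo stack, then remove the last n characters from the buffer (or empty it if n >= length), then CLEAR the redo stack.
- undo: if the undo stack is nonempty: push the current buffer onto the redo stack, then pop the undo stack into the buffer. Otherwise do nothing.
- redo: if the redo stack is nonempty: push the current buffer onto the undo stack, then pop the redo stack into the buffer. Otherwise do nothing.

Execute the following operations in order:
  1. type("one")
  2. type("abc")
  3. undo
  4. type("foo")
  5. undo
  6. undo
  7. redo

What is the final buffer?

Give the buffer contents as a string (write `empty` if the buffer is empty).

After op 1 (type): buf='one' undo_depth=1 redo_depth=0
After op 2 (type): buf='oneabc' undo_depth=2 redo_depth=0
After op 3 (undo): buf='one' undo_depth=1 redo_depth=1
After op 4 (type): buf='onefoo' undo_depth=2 redo_depth=0
After op 5 (undo): buf='one' undo_depth=1 redo_depth=1
After op 6 (undo): buf='(empty)' undo_depth=0 redo_depth=2
After op 7 (redo): buf='one' undo_depth=1 redo_depth=1

Answer: one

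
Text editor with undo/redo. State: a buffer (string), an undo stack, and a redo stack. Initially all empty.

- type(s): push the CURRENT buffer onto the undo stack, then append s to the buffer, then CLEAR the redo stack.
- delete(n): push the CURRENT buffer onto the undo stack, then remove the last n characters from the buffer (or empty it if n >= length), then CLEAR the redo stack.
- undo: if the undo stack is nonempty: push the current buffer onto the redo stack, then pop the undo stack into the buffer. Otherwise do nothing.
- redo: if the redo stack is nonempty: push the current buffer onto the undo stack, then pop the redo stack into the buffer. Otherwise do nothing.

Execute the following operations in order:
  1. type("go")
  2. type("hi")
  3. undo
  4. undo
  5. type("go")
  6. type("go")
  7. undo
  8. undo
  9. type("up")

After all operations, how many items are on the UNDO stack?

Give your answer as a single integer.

Answer: 1

Derivation:
After op 1 (type): buf='go' undo_depth=1 redo_depth=0
After op 2 (type): buf='gohi' undo_depth=2 redo_depth=0
After op 3 (undo): buf='go' undo_depth=1 redo_depth=1
After op 4 (undo): buf='(empty)' undo_depth=0 redo_depth=2
After op 5 (type): buf='go' undo_depth=1 redo_depth=0
After op 6 (type): buf='gogo' undo_depth=2 redo_depth=0
After op 7 (undo): buf='go' undo_depth=1 redo_depth=1
After op 8 (undo): buf='(empty)' undo_depth=0 redo_depth=2
After op 9 (type): buf='up' undo_depth=1 redo_depth=0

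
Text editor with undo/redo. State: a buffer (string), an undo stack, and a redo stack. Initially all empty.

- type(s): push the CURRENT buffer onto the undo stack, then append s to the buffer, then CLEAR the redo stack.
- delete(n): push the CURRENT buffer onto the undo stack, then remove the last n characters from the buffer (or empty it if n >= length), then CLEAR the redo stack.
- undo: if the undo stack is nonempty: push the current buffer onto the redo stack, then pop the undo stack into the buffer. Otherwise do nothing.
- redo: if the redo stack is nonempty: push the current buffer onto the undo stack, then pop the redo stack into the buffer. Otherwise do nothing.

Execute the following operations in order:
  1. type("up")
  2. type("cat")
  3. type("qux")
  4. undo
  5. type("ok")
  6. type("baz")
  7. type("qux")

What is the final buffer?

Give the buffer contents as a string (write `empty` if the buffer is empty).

Answer: upcatokbazqux

Derivation:
After op 1 (type): buf='up' undo_depth=1 redo_depth=0
After op 2 (type): buf='upcat' undo_depth=2 redo_depth=0
After op 3 (type): buf='upcatqux' undo_depth=3 redo_depth=0
After op 4 (undo): buf='upcat' undo_depth=2 redo_depth=1
After op 5 (type): buf='upcatok' undo_depth=3 redo_depth=0
After op 6 (type): buf='upcatokbaz' undo_depth=4 redo_depth=0
After op 7 (type): buf='upcatokbazqux' undo_depth=5 redo_depth=0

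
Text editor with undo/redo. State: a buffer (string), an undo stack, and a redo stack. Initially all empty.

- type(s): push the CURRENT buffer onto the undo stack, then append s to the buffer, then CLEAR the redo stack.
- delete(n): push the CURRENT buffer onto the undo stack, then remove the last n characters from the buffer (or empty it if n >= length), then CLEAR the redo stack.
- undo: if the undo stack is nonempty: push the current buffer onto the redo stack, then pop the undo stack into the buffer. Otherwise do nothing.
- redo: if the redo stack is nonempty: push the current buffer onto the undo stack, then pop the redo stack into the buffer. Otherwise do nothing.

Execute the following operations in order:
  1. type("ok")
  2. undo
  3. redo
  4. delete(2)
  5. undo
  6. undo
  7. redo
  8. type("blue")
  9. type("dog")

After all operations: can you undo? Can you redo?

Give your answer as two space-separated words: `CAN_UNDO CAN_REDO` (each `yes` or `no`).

Answer: yes no

Derivation:
After op 1 (type): buf='ok' undo_depth=1 redo_depth=0
After op 2 (undo): buf='(empty)' undo_depth=0 redo_depth=1
After op 3 (redo): buf='ok' undo_depth=1 redo_depth=0
After op 4 (delete): buf='(empty)' undo_depth=2 redo_depth=0
After op 5 (undo): buf='ok' undo_depth=1 redo_depth=1
After op 6 (undo): buf='(empty)' undo_depth=0 redo_depth=2
After op 7 (redo): buf='ok' undo_depth=1 redo_depth=1
After op 8 (type): buf='okblue' undo_depth=2 redo_depth=0
After op 9 (type): buf='okbluedog' undo_depth=3 redo_depth=0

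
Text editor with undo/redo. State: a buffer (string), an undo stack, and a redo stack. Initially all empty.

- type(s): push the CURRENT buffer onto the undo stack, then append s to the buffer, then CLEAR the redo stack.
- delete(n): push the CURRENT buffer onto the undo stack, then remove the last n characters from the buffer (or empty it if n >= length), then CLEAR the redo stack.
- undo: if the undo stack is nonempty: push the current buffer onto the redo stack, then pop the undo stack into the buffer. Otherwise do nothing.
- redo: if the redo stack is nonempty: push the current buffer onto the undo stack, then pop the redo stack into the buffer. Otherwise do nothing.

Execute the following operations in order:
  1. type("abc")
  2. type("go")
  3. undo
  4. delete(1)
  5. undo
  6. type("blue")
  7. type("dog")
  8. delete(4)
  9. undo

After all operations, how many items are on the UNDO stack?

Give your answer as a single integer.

After op 1 (type): buf='abc' undo_depth=1 redo_depth=0
After op 2 (type): buf='abcgo' undo_depth=2 redo_depth=0
After op 3 (undo): buf='abc' undo_depth=1 redo_depth=1
After op 4 (delete): buf='ab' undo_depth=2 redo_depth=0
After op 5 (undo): buf='abc' undo_depth=1 redo_depth=1
After op 6 (type): buf='abcblue' undo_depth=2 redo_depth=0
After op 7 (type): buf='abcbluedog' undo_depth=3 redo_depth=0
After op 8 (delete): buf='abcblu' undo_depth=4 redo_depth=0
After op 9 (undo): buf='abcbluedog' undo_depth=3 redo_depth=1

Answer: 3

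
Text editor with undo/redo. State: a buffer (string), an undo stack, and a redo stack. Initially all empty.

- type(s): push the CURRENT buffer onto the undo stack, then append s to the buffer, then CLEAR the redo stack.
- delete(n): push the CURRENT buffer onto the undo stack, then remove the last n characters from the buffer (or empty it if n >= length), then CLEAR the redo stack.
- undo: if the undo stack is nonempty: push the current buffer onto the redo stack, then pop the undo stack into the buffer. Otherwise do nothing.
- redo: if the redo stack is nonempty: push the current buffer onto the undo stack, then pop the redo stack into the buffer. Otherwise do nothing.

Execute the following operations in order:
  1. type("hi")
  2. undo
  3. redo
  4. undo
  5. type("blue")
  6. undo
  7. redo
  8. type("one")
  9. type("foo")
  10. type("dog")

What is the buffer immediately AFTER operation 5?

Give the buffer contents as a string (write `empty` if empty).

Answer: blue

Derivation:
After op 1 (type): buf='hi' undo_depth=1 redo_depth=0
After op 2 (undo): buf='(empty)' undo_depth=0 redo_depth=1
After op 3 (redo): buf='hi' undo_depth=1 redo_depth=0
After op 4 (undo): buf='(empty)' undo_depth=0 redo_depth=1
After op 5 (type): buf='blue' undo_depth=1 redo_depth=0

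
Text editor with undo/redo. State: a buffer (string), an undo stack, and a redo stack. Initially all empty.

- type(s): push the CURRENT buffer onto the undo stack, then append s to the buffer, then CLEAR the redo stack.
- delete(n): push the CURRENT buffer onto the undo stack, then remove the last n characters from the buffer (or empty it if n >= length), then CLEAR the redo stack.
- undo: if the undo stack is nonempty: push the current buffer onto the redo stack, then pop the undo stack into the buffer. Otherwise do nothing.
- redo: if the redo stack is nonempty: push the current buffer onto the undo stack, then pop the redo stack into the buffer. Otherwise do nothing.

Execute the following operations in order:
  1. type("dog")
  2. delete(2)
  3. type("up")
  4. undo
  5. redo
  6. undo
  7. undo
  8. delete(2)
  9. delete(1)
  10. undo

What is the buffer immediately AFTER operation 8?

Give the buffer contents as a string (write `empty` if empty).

After op 1 (type): buf='dog' undo_depth=1 redo_depth=0
After op 2 (delete): buf='d' undo_depth=2 redo_depth=0
After op 3 (type): buf='dup' undo_depth=3 redo_depth=0
After op 4 (undo): buf='d' undo_depth=2 redo_depth=1
After op 5 (redo): buf='dup' undo_depth=3 redo_depth=0
After op 6 (undo): buf='d' undo_depth=2 redo_depth=1
After op 7 (undo): buf='dog' undo_depth=1 redo_depth=2
After op 8 (delete): buf='d' undo_depth=2 redo_depth=0

Answer: d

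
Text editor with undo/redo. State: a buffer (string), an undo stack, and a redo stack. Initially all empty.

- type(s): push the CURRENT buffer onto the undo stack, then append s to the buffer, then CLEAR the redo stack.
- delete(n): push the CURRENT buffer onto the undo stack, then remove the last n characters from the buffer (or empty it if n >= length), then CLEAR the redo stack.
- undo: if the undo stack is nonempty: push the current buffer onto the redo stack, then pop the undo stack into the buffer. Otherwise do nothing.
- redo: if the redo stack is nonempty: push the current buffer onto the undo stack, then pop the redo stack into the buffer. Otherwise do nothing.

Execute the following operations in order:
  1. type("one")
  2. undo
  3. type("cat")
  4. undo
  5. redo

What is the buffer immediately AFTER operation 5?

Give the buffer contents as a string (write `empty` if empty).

After op 1 (type): buf='one' undo_depth=1 redo_depth=0
After op 2 (undo): buf='(empty)' undo_depth=0 redo_depth=1
After op 3 (type): buf='cat' undo_depth=1 redo_depth=0
After op 4 (undo): buf='(empty)' undo_depth=0 redo_depth=1
After op 5 (redo): buf='cat' undo_depth=1 redo_depth=0

Answer: cat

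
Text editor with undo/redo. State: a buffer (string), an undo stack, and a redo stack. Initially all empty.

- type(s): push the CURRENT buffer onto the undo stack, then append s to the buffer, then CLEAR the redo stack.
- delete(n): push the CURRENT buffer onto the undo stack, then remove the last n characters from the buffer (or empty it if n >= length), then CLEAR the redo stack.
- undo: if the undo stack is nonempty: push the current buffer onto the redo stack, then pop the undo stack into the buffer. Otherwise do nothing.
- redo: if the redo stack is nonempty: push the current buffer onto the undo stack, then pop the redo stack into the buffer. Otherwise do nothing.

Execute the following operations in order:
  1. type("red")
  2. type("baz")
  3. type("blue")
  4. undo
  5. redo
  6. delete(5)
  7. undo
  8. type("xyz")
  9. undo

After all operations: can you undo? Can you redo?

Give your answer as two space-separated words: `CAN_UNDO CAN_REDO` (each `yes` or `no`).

After op 1 (type): buf='red' undo_depth=1 redo_depth=0
After op 2 (type): buf='redbaz' undo_depth=2 redo_depth=0
After op 3 (type): buf='redbazblue' undo_depth=3 redo_depth=0
After op 4 (undo): buf='redbaz' undo_depth=2 redo_depth=1
After op 5 (redo): buf='redbazblue' undo_depth=3 redo_depth=0
After op 6 (delete): buf='redba' undo_depth=4 redo_depth=0
After op 7 (undo): buf='redbazblue' undo_depth=3 redo_depth=1
After op 8 (type): buf='redbazbluexyz' undo_depth=4 redo_depth=0
After op 9 (undo): buf='redbazblue' undo_depth=3 redo_depth=1

Answer: yes yes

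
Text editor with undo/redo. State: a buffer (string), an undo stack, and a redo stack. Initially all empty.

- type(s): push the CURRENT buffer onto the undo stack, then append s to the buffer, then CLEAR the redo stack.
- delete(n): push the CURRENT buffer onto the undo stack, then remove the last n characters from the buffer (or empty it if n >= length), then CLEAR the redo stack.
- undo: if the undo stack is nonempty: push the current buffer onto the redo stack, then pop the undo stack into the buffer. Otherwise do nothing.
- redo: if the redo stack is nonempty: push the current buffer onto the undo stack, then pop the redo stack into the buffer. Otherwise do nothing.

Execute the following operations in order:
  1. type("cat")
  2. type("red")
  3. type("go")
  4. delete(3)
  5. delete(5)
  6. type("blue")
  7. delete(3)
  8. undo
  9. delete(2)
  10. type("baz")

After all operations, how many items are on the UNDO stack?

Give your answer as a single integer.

After op 1 (type): buf='cat' undo_depth=1 redo_depth=0
After op 2 (type): buf='catred' undo_depth=2 redo_depth=0
After op 3 (type): buf='catredgo' undo_depth=3 redo_depth=0
After op 4 (delete): buf='catre' undo_depth=4 redo_depth=0
After op 5 (delete): buf='(empty)' undo_depth=5 redo_depth=0
After op 6 (type): buf='blue' undo_depth=6 redo_depth=0
After op 7 (delete): buf='b' undo_depth=7 redo_depth=0
After op 8 (undo): buf='blue' undo_depth=6 redo_depth=1
After op 9 (delete): buf='bl' undo_depth=7 redo_depth=0
After op 10 (type): buf='blbaz' undo_depth=8 redo_depth=0

Answer: 8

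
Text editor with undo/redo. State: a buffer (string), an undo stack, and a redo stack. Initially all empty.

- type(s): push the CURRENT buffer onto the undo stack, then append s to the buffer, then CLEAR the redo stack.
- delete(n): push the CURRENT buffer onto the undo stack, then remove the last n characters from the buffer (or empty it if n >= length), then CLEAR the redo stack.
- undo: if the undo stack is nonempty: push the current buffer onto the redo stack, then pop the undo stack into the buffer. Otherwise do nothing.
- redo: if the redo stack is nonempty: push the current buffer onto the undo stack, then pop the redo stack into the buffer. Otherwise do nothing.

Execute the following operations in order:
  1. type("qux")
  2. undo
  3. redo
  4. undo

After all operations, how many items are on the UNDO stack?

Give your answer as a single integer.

Answer: 0

Derivation:
After op 1 (type): buf='qux' undo_depth=1 redo_depth=0
After op 2 (undo): buf='(empty)' undo_depth=0 redo_depth=1
After op 3 (redo): buf='qux' undo_depth=1 redo_depth=0
After op 4 (undo): buf='(empty)' undo_depth=0 redo_depth=1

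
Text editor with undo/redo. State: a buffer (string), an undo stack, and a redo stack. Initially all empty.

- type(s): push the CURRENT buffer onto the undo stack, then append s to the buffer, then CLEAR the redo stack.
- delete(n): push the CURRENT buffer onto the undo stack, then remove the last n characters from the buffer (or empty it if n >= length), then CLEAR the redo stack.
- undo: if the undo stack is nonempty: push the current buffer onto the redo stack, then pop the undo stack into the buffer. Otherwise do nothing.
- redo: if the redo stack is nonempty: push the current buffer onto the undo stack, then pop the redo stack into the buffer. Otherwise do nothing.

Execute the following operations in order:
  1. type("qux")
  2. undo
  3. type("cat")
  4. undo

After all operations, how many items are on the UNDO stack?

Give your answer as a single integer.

After op 1 (type): buf='qux' undo_depth=1 redo_depth=0
After op 2 (undo): buf='(empty)' undo_depth=0 redo_depth=1
After op 3 (type): buf='cat' undo_depth=1 redo_depth=0
After op 4 (undo): buf='(empty)' undo_depth=0 redo_depth=1

Answer: 0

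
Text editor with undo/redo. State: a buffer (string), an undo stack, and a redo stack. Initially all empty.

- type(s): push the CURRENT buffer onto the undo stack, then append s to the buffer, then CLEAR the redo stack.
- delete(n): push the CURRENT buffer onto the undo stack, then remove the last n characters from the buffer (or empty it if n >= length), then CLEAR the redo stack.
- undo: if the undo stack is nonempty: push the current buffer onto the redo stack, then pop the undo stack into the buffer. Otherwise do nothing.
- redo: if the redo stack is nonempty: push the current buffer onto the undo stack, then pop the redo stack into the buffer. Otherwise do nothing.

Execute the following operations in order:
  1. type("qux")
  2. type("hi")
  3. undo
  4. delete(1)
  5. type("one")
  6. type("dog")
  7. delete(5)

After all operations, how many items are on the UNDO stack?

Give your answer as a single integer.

Answer: 5

Derivation:
After op 1 (type): buf='qux' undo_depth=1 redo_depth=0
After op 2 (type): buf='quxhi' undo_depth=2 redo_depth=0
After op 3 (undo): buf='qux' undo_depth=1 redo_depth=1
After op 4 (delete): buf='qu' undo_depth=2 redo_depth=0
After op 5 (type): buf='quone' undo_depth=3 redo_depth=0
After op 6 (type): buf='quonedog' undo_depth=4 redo_depth=0
After op 7 (delete): buf='quo' undo_depth=5 redo_depth=0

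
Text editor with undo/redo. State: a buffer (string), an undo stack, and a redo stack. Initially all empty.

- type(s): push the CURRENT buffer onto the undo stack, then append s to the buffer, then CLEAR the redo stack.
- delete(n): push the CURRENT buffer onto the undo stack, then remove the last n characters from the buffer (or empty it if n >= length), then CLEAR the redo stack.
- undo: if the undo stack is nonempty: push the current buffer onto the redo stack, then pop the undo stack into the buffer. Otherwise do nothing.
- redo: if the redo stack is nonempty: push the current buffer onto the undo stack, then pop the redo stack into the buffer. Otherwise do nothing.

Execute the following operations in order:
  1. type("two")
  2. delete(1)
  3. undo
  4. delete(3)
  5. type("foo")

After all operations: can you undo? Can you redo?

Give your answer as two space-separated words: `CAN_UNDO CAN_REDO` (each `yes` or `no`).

Answer: yes no

Derivation:
After op 1 (type): buf='two' undo_depth=1 redo_depth=0
After op 2 (delete): buf='tw' undo_depth=2 redo_depth=0
After op 3 (undo): buf='two' undo_depth=1 redo_depth=1
After op 4 (delete): buf='(empty)' undo_depth=2 redo_depth=0
After op 5 (type): buf='foo' undo_depth=3 redo_depth=0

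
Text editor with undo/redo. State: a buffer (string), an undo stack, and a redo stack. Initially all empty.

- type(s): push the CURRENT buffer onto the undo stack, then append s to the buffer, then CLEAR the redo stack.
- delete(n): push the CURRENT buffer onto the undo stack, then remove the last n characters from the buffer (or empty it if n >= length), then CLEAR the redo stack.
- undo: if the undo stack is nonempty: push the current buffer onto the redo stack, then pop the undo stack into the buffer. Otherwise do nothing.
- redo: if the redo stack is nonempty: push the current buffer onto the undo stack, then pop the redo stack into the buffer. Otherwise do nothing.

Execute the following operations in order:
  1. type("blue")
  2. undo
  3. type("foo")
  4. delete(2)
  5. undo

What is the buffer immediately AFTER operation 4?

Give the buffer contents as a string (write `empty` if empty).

Answer: f

Derivation:
After op 1 (type): buf='blue' undo_depth=1 redo_depth=0
After op 2 (undo): buf='(empty)' undo_depth=0 redo_depth=1
After op 3 (type): buf='foo' undo_depth=1 redo_depth=0
After op 4 (delete): buf='f' undo_depth=2 redo_depth=0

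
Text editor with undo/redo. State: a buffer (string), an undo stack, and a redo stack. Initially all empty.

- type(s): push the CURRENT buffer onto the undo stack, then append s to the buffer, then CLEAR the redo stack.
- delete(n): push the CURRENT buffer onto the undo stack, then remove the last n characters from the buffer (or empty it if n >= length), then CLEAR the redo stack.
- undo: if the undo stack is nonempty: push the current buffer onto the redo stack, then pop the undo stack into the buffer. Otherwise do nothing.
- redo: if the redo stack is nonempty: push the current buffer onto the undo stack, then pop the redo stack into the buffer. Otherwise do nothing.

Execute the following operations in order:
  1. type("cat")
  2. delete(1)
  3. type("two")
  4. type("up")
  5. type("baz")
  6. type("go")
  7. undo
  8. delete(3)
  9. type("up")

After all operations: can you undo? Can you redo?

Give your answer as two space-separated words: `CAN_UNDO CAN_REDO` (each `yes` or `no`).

Answer: yes no

Derivation:
After op 1 (type): buf='cat' undo_depth=1 redo_depth=0
After op 2 (delete): buf='ca' undo_depth=2 redo_depth=0
After op 3 (type): buf='catwo' undo_depth=3 redo_depth=0
After op 4 (type): buf='catwoup' undo_depth=4 redo_depth=0
After op 5 (type): buf='catwoupbaz' undo_depth=5 redo_depth=0
After op 6 (type): buf='catwoupbazgo' undo_depth=6 redo_depth=0
After op 7 (undo): buf='catwoupbaz' undo_depth=5 redo_depth=1
After op 8 (delete): buf='catwoup' undo_depth=6 redo_depth=0
After op 9 (type): buf='catwoupup' undo_depth=7 redo_depth=0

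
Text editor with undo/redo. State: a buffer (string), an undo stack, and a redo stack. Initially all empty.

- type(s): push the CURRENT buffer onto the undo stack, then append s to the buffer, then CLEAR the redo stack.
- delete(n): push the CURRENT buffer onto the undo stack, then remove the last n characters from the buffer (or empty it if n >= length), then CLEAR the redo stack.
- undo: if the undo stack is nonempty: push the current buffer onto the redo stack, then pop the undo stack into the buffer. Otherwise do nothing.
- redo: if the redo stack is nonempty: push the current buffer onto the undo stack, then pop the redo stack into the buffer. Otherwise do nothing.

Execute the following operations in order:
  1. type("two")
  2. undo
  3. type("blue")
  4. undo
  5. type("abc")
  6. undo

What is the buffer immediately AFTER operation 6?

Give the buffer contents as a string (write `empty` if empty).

Answer: empty

Derivation:
After op 1 (type): buf='two' undo_depth=1 redo_depth=0
After op 2 (undo): buf='(empty)' undo_depth=0 redo_depth=1
After op 3 (type): buf='blue' undo_depth=1 redo_depth=0
After op 4 (undo): buf='(empty)' undo_depth=0 redo_depth=1
After op 5 (type): buf='abc' undo_depth=1 redo_depth=0
After op 6 (undo): buf='(empty)' undo_depth=0 redo_depth=1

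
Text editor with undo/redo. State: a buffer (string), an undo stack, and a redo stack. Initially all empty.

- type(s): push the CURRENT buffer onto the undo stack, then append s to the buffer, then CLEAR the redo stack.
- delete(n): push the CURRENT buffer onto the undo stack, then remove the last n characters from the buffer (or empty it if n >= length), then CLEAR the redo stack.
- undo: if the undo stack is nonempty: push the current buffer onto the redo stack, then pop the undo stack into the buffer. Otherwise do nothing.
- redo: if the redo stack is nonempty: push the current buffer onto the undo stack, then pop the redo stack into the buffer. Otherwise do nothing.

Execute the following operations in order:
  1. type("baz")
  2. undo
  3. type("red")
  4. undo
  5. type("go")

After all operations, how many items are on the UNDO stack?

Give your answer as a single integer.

Answer: 1

Derivation:
After op 1 (type): buf='baz' undo_depth=1 redo_depth=0
After op 2 (undo): buf='(empty)' undo_depth=0 redo_depth=1
After op 3 (type): buf='red' undo_depth=1 redo_depth=0
After op 4 (undo): buf='(empty)' undo_depth=0 redo_depth=1
After op 5 (type): buf='go' undo_depth=1 redo_depth=0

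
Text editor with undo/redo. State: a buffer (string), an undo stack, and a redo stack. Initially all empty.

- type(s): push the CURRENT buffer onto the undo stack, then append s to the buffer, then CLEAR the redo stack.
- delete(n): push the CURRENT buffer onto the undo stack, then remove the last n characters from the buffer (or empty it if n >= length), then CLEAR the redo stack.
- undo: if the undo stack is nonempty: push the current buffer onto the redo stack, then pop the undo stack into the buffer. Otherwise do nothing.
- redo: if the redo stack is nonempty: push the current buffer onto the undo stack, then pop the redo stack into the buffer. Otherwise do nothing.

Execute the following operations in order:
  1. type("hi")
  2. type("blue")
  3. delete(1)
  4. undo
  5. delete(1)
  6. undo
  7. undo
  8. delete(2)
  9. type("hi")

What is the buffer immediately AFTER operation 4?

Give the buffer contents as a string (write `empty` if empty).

Answer: hiblue

Derivation:
After op 1 (type): buf='hi' undo_depth=1 redo_depth=0
After op 2 (type): buf='hiblue' undo_depth=2 redo_depth=0
After op 3 (delete): buf='hiblu' undo_depth=3 redo_depth=0
After op 4 (undo): buf='hiblue' undo_depth=2 redo_depth=1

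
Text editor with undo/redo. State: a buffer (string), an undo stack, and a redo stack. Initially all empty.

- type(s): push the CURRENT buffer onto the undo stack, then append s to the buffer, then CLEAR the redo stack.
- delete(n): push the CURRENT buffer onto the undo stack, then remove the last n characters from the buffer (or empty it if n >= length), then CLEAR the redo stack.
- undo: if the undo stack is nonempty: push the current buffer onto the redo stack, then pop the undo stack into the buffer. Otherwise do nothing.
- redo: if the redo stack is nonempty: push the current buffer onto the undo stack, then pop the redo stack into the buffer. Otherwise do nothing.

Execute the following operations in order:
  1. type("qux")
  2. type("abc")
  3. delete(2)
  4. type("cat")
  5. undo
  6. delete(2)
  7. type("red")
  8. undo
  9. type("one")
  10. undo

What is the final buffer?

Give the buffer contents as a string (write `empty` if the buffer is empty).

After op 1 (type): buf='qux' undo_depth=1 redo_depth=0
After op 2 (type): buf='quxabc' undo_depth=2 redo_depth=0
After op 3 (delete): buf='quxa' undo_depth=3 redo_depth=0
After op 4 (type): buf='quxacat' undo_depth=4 redo_depth=0
After op 5 (undo): buf='quxa' undo_depth=3 redo_depth=1
After op 6 (delete): buf='qu' undo_depth=4 redo_depth=0
After op 7 (type): buf='qured' undo_depth=5 redo_depth=0
After op 8 (undo): buf='qu' undo_depth=4 redo_depth=1
After op 9 (type): buf='quone' undo_depth=5 redo_depth=0
After op 10 (undo): buf='qu' undo_depth=4 redo_depth=1

Answer: qu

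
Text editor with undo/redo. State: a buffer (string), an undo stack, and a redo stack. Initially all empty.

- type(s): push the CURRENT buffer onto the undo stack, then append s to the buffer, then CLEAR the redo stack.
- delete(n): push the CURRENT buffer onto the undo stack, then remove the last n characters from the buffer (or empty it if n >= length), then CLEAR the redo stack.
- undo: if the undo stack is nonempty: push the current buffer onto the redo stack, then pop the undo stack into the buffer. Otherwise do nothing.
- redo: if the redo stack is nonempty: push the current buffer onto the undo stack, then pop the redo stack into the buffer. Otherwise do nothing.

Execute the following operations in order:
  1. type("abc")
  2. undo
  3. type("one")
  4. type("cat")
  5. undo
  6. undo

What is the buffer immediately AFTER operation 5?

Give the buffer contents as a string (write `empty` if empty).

Answer: one

Derivation:
After op 1 (type): buf='abc' undo_depth=1 redo_depth=0
After op 2 (undo): buf='(empty)' undo_depth=0 redo_depth=1
After op 3 (type): buf='one' undo_depth=1 redo_depth=0
After op 4 (type): buf='onecat' undo_depth=2 redo_depth=0
After op 5 (undo): buf='one' undo_depth=1 redo_depth=1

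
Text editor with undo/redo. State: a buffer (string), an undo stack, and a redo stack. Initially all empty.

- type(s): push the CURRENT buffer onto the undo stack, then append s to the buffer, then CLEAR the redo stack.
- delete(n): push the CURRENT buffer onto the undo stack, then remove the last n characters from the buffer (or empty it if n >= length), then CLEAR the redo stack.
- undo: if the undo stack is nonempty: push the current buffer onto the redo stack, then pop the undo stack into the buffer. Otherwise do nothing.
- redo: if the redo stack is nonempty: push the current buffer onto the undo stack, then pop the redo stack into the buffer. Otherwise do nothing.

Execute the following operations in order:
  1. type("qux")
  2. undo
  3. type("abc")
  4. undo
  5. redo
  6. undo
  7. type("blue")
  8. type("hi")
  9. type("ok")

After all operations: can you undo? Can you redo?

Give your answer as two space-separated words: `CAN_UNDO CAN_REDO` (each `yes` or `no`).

After op 1 (type): buf='qux' undo_depth=1 redo_depth=0
After op 2 (undo): buf='(empty)' undo_depth=0 redo_depth=1
After op 3 (type): buf='abc' undo_depth=1 redo_depth=0
After op 4 (undo): buf='(empty)' undo_depth=0 redo_depth=1
After op 5 (redo): buf='abc' undo_depth=1 redo_depth=0
After op 6 (undo): buf='(empty)' undo_depth=0 redo_depth=1
After op 7 (type): buf='blue' undo_depth=1 redo_depth=0
After op 8 (type): buf='bluehi' undo_depth=2 redo_depth=0
After op 9 (type): buf='bluehiok' undo_depth=3 redo_depth=0

Answer: yes no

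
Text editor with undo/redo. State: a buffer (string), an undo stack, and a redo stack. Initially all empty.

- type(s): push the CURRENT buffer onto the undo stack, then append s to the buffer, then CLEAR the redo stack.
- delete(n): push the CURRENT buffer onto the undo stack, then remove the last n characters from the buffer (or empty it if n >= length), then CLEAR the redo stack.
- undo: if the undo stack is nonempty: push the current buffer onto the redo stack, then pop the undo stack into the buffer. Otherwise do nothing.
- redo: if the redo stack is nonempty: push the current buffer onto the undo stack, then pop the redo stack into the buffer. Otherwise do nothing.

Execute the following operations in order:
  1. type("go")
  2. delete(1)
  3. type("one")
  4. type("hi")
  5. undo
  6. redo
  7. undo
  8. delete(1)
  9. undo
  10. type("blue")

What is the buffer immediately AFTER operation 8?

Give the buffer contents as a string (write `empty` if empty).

After op 1 (type): buf='go' undo_depth=1 redo_depth=0
After op 2 (delete): buf='g' undo_depth=2 redo_depth=0
After op 3 (type): buf='gone' undo_depth=3 redo_depth=0
After op 4 (type): buf='gonehi' undo_depth=4 redo_depth=0
After op 5 (undo): buf='gone' undo_depth=3 redo_depth=1
After op 6 (redo): buf='gonehi' undo_depth=4 redo_depth=0
After op 7 (undo): buf='gone' undo_depth=3 redo_depth=1
After op 8 (delete): buf='gon' undo_depth=4 redo_depth=0

Answer: gon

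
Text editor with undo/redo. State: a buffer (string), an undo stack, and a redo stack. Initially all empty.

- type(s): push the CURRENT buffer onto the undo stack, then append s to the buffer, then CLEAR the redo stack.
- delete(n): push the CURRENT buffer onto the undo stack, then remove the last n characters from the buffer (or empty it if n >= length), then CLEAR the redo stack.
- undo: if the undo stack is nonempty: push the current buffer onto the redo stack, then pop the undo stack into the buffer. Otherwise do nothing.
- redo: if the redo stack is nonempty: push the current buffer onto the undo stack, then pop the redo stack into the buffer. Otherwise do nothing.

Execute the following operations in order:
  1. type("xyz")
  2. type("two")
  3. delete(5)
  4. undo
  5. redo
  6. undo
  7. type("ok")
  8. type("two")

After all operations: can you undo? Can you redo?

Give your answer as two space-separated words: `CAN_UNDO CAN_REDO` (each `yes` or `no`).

After op 1 (type): buf='xyz' undo_depth=1 redo_depth=0
After op 2 (type): buf='xyztwo' undo_depth=2 redo_depth=0
After op 3 (delete): buf='x' undo_depth=3 redo_depth=0
After op 4 (undo): buf='xyztwo' undo_depth=2 redo_depth=1
After op 5 (redo): buf='x' undo_depth=3 redo_depth=0
After op 6 (undo): buf='xyztwo' undo_depth=2 redo_depth=1
After op 7 (type): buf='xyztwook' undo_depth=3 redo_depth=0
After op 8 (type): buf='xyztwooktwo' undo_depth=4 redo_depth=0

Answer: yes no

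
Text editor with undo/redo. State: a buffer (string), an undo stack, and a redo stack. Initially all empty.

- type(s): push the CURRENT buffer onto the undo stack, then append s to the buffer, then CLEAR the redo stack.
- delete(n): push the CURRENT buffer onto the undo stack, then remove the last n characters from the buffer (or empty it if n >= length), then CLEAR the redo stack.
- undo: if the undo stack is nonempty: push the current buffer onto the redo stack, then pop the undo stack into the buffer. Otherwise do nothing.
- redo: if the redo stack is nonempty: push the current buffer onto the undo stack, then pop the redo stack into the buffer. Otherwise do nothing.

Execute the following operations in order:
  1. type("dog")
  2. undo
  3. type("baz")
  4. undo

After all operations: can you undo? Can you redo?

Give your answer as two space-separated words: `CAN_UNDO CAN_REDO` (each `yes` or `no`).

Answer: no yes

Derivation:
After op 1 (type): buf='dog' undo_depth=1 redo_depth=0
After op 2 (undo): buf='(empty)' undo_depth=0 redo_depth=1
After op 3 (type): buf='baz' undo_depth=1 redo_depth=0
After op 4 (undo): buf='(empty)' undo_depth=0 redo_depth=1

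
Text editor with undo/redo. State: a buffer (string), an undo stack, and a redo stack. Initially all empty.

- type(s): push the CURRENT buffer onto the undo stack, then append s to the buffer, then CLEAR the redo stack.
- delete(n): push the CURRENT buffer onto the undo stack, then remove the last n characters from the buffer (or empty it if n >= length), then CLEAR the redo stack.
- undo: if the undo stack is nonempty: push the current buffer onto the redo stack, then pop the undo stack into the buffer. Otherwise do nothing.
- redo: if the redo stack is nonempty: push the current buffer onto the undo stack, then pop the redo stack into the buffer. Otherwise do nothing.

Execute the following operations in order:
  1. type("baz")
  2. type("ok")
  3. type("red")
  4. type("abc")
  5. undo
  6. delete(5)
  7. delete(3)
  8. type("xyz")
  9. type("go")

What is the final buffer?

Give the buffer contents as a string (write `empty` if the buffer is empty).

After op 1 (type): buf='baz' undo_depth=1 redo_depth=0
After op 2 (type): buf='bazok' undo_depth=2 redo_depth=0
After op 3 (type): buf='bazokred' undo_depth=3 redo_depth=0
After op 4 (type): buf='bazokredabc' undo_depth=4 redo_depth=0
After op 5 (undo): buf='bazokred' undo_depth=3 redo_depth=1
After op 6 (delete): buf='baz' undo_depth=4 redo_depth=0
After op 7 (delete): buf='(empty)' undo_depth=5 redo_depth=0
After op 8 (type): buf='xyz' undo_depth=6 redo_depth=0
After op 9 (type): buf='xyzgo' undo_depth=7 redo_depth=0

Answer: xyzgo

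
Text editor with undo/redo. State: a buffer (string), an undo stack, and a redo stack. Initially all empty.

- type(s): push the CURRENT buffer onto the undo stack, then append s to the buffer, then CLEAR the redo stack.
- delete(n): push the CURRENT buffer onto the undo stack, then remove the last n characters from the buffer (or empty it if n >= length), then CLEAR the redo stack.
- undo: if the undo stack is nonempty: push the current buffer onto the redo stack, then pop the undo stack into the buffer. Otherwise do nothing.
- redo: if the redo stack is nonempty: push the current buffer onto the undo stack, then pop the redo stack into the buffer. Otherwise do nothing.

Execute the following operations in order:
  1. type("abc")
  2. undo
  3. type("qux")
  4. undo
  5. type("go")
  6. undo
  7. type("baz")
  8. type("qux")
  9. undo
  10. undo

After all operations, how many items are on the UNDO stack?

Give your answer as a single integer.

After op 1 (type): buf='abc' undo_depth=1 redo_depth=0
After op 2 (undo): buf='(empty)' undo_depth=0 redo_depth=1
After op 3 (type): buf='qux' undo_depth=1 redo_depth=0
After op 4 (undo): buf='(empty)' undo_depth=0 redo_depth=1
After op 5 (type): buf='go' undo_depth=1 redo_depth=0
After op 6 (undo): buf='(empty)' undo_depth=0 redo_depth=1
After op 7 (type): buf='baz' undo_depth=1 redo_depth=0
After op 8 (type): buf='bazqux' undo_depth=2 redo_depth=0
After op 9 (undo): buf='baz' undo_depth=1 redo_depth=1
After op 10 (undo): buf='(empty)' undo_depth=0 redo_depth=2

Answer: 0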